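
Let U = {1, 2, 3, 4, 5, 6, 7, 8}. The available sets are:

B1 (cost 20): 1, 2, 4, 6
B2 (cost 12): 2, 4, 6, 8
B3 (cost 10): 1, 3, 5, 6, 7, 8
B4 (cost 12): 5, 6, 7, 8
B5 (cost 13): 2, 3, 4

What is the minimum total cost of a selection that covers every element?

B2, B3 cover every element at cost 12 + 10 = 22.
Any cover uses at least 2 sets; among all covering selections none totals below 22.

22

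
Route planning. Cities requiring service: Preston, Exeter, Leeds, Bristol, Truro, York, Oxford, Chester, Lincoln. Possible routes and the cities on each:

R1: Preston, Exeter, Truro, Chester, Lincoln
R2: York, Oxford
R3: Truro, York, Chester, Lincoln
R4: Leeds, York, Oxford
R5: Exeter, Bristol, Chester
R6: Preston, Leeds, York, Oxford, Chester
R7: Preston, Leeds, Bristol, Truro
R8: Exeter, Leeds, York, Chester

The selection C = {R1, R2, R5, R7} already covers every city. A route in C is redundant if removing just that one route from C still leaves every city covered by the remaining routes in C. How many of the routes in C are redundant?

Drop R1: Lincoln uncovered — not redundant.
Drop R2: York, Oxford uncovered — not redundant.
Drop R5: the rest still cover every city — redundant.
Drop R7: Leeds uncovered — not redundant.
1 redundant: R5.

1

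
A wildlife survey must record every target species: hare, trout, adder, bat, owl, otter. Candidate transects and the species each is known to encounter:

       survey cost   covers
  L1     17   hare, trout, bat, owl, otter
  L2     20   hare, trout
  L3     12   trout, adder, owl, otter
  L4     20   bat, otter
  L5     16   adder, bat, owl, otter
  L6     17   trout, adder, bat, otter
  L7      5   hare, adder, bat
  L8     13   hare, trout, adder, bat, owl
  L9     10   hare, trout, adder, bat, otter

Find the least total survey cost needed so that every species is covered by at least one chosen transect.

17

L3, L7 cover every species at survey cost 12 + 5 = 17.
Any cover uses at least 2 transects; among all covering selections none totals below 17.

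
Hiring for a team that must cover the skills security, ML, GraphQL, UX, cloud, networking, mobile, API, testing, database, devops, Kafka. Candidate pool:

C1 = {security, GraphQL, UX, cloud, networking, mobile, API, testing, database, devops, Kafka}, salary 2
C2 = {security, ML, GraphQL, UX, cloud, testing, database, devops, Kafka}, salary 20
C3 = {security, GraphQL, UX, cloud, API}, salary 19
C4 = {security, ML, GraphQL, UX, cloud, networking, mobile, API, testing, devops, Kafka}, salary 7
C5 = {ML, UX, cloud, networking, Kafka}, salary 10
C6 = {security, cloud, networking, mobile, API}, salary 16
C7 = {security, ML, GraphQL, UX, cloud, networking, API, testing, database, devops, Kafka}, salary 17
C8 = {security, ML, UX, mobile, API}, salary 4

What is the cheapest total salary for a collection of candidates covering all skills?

6

C1, C8 cover every skill at salary 2 + 4 = 6.
Any cover uses at least 2 candidates; among all covering selections none totals below 6.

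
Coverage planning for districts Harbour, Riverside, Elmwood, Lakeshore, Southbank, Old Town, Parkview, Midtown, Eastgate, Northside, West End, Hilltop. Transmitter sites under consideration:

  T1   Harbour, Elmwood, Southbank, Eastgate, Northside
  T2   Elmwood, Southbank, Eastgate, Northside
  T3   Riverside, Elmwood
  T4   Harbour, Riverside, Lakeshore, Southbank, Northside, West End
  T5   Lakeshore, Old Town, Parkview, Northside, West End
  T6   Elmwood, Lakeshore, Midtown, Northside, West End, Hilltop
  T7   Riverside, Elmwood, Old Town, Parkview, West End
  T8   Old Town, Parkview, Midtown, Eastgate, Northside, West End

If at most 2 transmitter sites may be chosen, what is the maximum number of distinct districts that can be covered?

Choosing T4, T8 covers {Harbour, Riverside, Lakeshore, Southbank, Old Town, Parkview, Midtown, Eastgate, Northside, West End} — 10 districts.
No choice of 2 transmitter sites does better; here Elmwood, Hilltop are left uncovered.

10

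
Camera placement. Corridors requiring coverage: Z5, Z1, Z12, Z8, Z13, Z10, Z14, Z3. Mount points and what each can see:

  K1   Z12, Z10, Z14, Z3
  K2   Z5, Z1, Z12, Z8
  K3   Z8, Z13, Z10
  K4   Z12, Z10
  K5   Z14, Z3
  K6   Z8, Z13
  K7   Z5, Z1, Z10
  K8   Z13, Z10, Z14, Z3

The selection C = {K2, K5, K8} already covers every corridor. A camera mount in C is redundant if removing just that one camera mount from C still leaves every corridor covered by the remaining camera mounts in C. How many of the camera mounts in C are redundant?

Drop K2: Z5, Z1, Z12, Z8 uncovered — not redundant.
Drop K5: the rest still cover every corridor — redundant.
Drop K8: Z13, Z10 uncovered — not redundant.
1 redundant: K5.

1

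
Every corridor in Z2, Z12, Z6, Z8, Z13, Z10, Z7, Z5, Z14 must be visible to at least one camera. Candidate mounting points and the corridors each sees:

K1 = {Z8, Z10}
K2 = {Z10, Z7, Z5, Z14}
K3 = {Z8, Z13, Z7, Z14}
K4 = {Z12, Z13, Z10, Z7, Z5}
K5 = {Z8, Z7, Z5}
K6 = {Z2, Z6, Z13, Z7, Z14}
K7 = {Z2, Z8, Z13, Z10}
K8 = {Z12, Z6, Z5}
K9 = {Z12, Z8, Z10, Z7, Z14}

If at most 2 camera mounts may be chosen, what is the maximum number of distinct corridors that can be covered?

Choosing K4, K6 covers {Z2, Z12, Z6, Z13, Z10, Z7, Z5, Z14} — 8 corridors.
No choice of 2 camera mounts does better; here Z8 is left uncovered.

8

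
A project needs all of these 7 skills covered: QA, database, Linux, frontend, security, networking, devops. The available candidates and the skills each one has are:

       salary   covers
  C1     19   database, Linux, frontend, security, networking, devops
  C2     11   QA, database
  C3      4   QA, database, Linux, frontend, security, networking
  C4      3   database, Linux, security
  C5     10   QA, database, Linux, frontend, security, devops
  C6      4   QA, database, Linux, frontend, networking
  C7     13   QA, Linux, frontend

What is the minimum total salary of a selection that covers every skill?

14

C3, C5 cover every skill at salary 4 + 10 = 14.
Any cover uses at least 2 candidates; among all covering selections none totals below 14.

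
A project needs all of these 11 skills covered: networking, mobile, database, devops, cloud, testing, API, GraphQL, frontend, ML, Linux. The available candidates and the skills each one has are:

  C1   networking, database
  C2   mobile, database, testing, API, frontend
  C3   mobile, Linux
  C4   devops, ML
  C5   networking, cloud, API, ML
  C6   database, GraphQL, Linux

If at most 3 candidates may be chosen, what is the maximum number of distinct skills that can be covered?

Choosing C2, C5, C6 covers {networking, mobile, database, cloud, testing, API, GraphQL, frontend, ML, Linux} — 10 skills.
No choice of 3 candidates does better; here devops is left uncovered.

10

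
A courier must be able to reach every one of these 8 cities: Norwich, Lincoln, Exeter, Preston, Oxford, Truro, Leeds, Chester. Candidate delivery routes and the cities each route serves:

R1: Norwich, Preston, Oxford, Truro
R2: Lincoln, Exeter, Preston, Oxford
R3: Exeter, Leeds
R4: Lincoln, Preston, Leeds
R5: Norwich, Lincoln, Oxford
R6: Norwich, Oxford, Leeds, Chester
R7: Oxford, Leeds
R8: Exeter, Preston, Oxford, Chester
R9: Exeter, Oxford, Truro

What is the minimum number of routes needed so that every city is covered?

R1, R2, R6 together cover {Norwich, Lincoln, Exeter, Preston, Oxford, Truro, Leeds, Chester} — every city.
No 2 of the 9 routes cover everything (all 36 pairs fall short), so 3 is minimum.

3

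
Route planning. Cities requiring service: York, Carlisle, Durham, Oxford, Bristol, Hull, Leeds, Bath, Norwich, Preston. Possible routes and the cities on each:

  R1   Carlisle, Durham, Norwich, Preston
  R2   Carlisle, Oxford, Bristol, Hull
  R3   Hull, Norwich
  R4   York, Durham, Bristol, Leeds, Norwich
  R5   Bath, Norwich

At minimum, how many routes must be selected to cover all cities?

R1, R2, R4, R5 together cover {York, Carlisle, Durham, Oxford, Bristol, Hull, Leeds, Bath, Norwich, Preston} — every city.
No 3 of the 5 routes cover everything (all 10 triples fall short), so 4 is minimum.

4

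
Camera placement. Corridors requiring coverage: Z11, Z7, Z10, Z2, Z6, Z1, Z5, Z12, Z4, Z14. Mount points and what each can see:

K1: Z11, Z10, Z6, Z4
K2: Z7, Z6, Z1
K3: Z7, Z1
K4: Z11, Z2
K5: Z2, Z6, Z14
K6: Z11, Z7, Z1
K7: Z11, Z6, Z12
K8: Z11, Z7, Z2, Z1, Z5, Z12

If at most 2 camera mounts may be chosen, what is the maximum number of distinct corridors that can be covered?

Choosing K1, K8 covers {Z11, Z7, Z10, Z2, Z6, Z1, Z5, Z12, Z4} — 9 corridors.
No choice of 2 camera mounts does better; here Z14 is left uncovered.

9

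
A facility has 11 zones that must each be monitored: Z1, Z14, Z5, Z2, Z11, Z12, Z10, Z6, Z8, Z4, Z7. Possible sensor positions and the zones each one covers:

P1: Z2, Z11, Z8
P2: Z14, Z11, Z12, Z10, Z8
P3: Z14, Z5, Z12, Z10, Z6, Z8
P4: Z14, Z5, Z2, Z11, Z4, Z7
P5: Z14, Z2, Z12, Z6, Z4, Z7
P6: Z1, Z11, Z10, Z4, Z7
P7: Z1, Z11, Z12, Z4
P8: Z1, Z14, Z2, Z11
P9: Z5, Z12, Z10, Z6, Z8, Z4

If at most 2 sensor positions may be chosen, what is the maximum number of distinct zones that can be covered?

10

Choosing P3, P4 covers {Z14, Z5, Z2, Z11, Z12, Z10, Z6, Z8, Z4, Z7} — 10 zones.
No choice of 2 sensor positions does better; here Z1 is left uncovered.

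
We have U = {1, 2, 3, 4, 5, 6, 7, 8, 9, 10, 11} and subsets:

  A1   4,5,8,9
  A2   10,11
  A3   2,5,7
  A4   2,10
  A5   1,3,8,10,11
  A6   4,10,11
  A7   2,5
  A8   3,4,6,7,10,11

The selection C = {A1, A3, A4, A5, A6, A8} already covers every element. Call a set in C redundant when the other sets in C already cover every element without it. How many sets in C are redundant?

Drop A1: 9 uncovered — not redundant.
Drop A3: the rest still cover every element — redundant.
Drop A4: the rest still cover every element — redundant.
Drop A5: 1 uncovered — not redundant.
Drop A6: the rest still cover every element — redundant.
Drop A8: 6 uncovered — not redundant.
3 redundant: A3, A4, A6.

3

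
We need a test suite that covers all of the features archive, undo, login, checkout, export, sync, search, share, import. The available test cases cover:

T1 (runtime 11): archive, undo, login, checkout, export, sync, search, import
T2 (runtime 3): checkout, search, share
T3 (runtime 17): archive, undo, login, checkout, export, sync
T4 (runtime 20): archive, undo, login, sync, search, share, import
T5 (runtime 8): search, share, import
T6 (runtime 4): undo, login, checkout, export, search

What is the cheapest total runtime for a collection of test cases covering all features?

T1, T2 cover every feature at runtime 11 + 3 = 14.
Any cover uses at least 2 test cases; among all covering selections none totals below 14.

14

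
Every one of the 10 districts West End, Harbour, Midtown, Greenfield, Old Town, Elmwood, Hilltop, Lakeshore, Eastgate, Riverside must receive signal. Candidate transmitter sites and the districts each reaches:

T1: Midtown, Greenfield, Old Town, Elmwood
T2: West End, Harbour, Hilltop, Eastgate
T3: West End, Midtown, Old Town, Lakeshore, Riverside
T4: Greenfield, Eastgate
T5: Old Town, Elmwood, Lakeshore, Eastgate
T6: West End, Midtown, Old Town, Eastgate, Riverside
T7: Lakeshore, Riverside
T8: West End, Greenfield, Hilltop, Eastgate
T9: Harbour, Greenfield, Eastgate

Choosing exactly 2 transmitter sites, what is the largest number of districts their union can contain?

Choosing T1, T2 covers {West End, Harbour, Midtown, Greenfield, Old Town, Elmwood, Hilltop, Eastgate} — 8 districts.
No choice of 2 transmitter sites does better; here Lakeshore, Riverside are left uncovered.

8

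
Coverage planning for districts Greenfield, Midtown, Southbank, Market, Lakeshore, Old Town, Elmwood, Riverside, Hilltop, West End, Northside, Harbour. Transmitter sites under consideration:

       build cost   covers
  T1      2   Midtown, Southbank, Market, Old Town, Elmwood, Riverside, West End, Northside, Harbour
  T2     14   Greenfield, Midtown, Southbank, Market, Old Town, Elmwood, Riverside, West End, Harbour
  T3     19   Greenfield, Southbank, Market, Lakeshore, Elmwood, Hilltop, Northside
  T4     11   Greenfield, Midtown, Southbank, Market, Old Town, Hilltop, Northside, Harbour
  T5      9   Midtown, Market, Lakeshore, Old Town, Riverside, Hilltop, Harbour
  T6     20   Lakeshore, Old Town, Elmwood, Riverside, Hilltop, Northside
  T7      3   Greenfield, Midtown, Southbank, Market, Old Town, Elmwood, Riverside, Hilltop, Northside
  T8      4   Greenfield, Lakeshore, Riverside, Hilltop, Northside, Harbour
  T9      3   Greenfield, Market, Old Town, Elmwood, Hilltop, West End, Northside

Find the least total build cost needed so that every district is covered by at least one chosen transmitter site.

6

T1, T8 cover every district at build cost 2 + 4 = 6.
Any cover uses at least 2 transmitter sites; among all covering selections none totals below 6.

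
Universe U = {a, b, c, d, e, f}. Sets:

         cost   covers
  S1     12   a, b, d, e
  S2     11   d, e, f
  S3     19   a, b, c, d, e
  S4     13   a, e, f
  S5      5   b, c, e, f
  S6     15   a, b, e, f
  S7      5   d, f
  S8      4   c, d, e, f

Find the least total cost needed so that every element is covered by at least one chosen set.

16

S1, S8 cover every element at cost 12 + 4 = 16.
Any cover uses at least 2 sets; among all covering selections none totals below 16.
Greedy by coverage-per-cost would pick S8, S5, S1 for 21 — worse than the optimum 16.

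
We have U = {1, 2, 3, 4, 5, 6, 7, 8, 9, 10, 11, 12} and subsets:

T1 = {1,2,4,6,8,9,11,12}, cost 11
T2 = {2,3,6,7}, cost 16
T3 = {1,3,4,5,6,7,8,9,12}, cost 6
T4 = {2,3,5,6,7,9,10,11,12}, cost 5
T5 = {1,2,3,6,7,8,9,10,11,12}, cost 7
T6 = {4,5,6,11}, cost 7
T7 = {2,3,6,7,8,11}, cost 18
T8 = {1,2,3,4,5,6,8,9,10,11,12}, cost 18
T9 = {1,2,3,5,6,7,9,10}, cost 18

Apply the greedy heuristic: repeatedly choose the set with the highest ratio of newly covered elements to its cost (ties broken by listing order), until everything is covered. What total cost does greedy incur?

Pick 1: T4 adds 9 new (2, 3, 5, 6, 7, 9, 10, 11, 12) at cost 5 (ratio 9/5).
Pick 2: T3 adds 3 new (1, 4, 8) at cost 6 (ratio 3/6).
Greedy total cost: 5 + 6 = 11.

11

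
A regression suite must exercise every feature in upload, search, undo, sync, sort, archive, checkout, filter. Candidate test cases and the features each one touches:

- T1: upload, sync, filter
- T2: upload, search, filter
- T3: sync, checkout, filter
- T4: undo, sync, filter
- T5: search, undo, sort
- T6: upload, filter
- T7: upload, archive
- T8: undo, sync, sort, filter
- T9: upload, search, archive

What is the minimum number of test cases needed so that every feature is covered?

3

T3, T5, T7 together cover {upload, search, undo, sync, sort, archive, checkout, filter} — every feature.
No 2 of the 9 test cases cover everything (all 36 pairs fall short), so 3 is minimum.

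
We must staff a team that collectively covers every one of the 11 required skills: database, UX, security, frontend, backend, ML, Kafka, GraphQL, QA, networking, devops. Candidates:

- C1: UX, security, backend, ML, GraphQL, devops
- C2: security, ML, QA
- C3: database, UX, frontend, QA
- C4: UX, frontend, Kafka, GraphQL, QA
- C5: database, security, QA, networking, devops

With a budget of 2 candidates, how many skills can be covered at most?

9

Choosing C1, C3 covers {database, UX, security, frontend, backend, ML, GraphQL, QA, devops} — 9 skills.
No choice of 2 candidates does better; here Kafka, networking are left uncovered.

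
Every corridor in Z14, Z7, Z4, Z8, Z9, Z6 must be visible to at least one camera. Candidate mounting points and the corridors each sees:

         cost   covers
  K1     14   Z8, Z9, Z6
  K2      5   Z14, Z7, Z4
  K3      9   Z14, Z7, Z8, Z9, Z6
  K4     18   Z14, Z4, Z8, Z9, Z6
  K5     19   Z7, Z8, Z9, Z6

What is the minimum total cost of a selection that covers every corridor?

K2, K3 cover every corridor at cost 5 + 9 = 14.
Any cover uses at least 2 camera mounts; among all covering selections none totals below 14.

14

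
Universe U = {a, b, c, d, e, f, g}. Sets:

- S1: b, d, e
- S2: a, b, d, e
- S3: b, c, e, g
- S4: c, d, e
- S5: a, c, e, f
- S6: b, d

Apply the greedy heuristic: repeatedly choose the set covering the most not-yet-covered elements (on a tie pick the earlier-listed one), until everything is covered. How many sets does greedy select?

Pick 1: S2 covers 4 new elements (a, b, d, e).
Pick 2: S3 covers 2 new elements (c, g).
Pick 3: S5 covers 1 new elements (f).
Greedy uses 3 sets.

3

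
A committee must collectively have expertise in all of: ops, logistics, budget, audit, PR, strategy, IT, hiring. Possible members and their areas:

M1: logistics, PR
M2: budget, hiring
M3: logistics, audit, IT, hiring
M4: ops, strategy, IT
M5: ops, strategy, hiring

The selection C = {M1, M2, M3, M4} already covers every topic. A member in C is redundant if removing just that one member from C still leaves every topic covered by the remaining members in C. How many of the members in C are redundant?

Drop M1: PR uncovered — not redundant.
Drop M2: budget uncovered — not redundant.
Drop M3: audit uncovered — not redundant.
Drop M4: ops, strategy uncovered — not redundant.
None of the members in C is redundant.

0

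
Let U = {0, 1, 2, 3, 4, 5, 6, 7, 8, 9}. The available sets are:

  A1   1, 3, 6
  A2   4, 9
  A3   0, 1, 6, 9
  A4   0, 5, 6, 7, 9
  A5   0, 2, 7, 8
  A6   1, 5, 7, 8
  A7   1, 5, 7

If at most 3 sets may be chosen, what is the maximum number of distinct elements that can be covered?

Choosing A1, A2, A5 covers {0, 1, 2, 3, 4, 6, 7, 8, 9} — 9 elements.
No choice of 3 sets does better; here 5 is left uncovered.

9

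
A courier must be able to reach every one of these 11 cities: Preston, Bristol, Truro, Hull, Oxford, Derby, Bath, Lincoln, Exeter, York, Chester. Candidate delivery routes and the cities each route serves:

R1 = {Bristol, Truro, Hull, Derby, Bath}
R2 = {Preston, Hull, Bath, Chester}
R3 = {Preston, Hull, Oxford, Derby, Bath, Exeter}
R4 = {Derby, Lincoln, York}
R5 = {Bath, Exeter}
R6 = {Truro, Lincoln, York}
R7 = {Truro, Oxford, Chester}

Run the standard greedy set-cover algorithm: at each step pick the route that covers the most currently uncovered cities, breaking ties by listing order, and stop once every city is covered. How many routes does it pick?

Pick 1: R3 covers 6 new cities (Preston, Hull, Oxford, Derby, Bath, Exeter).
Pick 2: R6 covers 3 new cities (Truro, Lincoln, York).
Pick 3: R1 covers 1 new cities (Bristol).
Pick 4: R2 covers 1 new cities (Chester).
Greedy uses 4 routes.

4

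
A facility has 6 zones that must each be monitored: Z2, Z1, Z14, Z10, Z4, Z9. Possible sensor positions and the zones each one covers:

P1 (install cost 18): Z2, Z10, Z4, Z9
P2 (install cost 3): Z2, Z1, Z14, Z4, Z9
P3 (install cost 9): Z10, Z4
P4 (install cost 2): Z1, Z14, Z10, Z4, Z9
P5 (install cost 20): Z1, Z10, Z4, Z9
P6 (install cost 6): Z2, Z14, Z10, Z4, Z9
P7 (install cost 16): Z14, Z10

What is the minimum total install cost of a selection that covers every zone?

P2, P4 cover every zone at install cost 3 + 2 = 5.
Any cover uses at least 2 sensor positions; among all covering selections none totals below 5.

5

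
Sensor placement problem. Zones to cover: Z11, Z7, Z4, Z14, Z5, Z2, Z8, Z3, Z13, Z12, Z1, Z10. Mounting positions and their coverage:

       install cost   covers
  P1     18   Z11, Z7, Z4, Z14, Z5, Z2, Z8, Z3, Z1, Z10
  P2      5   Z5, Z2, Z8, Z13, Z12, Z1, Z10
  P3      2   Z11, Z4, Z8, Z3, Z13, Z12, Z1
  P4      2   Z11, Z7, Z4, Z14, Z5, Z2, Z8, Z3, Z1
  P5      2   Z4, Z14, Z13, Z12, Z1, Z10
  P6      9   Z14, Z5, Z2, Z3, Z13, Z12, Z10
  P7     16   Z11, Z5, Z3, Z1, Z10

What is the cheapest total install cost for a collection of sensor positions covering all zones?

4

P4, P5 cover every zone at install cost 2 + 2 = 4.
Any cover uses at least 2 sensor positions; among all covering selections none totals below 4.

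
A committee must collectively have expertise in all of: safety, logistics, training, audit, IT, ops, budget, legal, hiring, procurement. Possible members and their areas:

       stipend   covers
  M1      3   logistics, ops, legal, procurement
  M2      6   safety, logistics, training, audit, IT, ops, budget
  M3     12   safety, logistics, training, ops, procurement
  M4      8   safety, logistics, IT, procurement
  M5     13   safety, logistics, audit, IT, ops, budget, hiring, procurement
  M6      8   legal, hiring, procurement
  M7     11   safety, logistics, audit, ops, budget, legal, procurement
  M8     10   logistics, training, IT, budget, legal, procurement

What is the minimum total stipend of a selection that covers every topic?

14

M2, M6 cover every topic at stipend 6 + 8 = 14.
Any cover uses at least 2 members; among all covering selections none totals below 14.
Greedy by coverage-per-stipend would pick M1, M2, M6 for 17 — worse than the optimum 14.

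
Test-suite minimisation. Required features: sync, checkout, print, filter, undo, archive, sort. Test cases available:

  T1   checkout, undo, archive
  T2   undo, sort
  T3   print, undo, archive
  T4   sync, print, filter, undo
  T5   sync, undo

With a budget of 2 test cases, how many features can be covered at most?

6

Choosing T1, T4 covers {sync, checkout, print, filter, undo, archive} — 6 features.
No choice of 2 test cases does better; here sort is left uncovered.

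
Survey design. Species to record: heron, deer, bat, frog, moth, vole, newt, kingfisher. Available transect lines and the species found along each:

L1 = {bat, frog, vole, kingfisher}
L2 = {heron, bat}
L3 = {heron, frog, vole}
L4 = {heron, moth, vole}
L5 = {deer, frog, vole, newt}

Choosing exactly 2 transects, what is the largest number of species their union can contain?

6

Choosing L1, L4 covers {heron, bat, frog, moth, vole, kingfisher} — 6 species.
No choice of 2 transects does better; here deer, newt are left uncovered.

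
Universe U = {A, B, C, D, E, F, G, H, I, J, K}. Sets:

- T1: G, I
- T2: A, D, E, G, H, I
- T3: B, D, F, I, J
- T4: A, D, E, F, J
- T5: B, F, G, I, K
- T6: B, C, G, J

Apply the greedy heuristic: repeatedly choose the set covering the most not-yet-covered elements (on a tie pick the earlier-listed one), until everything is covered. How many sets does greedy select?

Pick 1: T2 covers 6 new elements (A, D, E, G, H, I).
Pick 2: T3 covers 3 new elements (B, F, J).
Pick 3: T5 covers 1 new elements (K).
Pick 4: T6 covers 1 new elements (C).
Greedy uses 4 sets. (The true minimum is 3.)

4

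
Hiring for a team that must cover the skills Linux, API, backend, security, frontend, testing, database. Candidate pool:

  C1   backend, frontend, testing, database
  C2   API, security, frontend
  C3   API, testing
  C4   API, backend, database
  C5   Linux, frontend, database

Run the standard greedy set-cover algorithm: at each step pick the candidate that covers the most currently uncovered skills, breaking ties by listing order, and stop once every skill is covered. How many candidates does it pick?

Pick 1: C1 covers 4 new skills (backend, frontend, testing, database).
Pick 2: C2 covers 2 new skills (API, security).
Pick 3: C5 covers 1 new skills (Linux).
Greedy uses 3 candidates.

3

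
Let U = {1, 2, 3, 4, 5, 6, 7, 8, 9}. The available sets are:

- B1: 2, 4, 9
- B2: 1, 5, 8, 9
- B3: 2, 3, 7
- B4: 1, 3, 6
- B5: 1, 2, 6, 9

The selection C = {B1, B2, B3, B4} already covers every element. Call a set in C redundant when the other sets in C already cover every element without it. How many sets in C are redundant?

0

Drop B1: 4 uncovered — not redundant.
Drop B2: 5, 8 uncovered — not redundant.
Drop B3: 7 uncovered — not redundant.
Drop B4: 6 uncovered — not redundant.
None of the sets in C is redundant.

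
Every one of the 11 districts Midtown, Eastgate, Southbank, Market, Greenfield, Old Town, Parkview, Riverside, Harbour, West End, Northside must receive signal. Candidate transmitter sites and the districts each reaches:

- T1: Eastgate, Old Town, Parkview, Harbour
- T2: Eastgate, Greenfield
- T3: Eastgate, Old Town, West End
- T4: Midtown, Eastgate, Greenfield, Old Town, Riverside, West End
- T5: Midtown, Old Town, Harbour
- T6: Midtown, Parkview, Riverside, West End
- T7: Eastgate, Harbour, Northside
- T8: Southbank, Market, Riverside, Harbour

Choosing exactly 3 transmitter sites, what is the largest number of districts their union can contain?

10

Choosing T1, T4, T8 covers {Midtown, Eastgate, Southbank, Market, Greenfield, Old Town, Parkview, Riverside, Harbour, West End} — 10 districts.
No choice of 3 transmitter sites does better; here Northside is left uncovered.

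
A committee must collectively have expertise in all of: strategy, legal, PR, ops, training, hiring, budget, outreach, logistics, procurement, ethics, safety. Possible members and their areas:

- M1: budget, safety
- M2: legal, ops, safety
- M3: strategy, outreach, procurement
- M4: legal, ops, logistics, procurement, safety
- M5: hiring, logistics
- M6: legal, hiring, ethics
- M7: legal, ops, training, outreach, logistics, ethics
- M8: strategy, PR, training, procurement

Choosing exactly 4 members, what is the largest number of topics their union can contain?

Choosing M1, M5, M7, M8 covers {strategy, legal, PR, ops, training, hiring, budget, outreach, logistics, procurement, ethics, safety} — 12 topics.
That is all 12 topics.

12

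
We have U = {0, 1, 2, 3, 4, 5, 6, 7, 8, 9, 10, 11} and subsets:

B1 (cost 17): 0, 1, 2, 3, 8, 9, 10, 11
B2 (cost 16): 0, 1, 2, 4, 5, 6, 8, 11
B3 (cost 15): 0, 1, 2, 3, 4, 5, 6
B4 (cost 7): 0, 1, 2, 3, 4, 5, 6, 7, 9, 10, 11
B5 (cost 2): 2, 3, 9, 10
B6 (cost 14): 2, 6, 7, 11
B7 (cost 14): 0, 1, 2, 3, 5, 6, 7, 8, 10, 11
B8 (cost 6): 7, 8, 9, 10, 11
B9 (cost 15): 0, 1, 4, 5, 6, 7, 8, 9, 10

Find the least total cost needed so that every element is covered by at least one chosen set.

B4, B8 cover every element at cost 7 + 6 = 13.
Any cover uses at least 2 sets; among all covering selections none totals below 13.

13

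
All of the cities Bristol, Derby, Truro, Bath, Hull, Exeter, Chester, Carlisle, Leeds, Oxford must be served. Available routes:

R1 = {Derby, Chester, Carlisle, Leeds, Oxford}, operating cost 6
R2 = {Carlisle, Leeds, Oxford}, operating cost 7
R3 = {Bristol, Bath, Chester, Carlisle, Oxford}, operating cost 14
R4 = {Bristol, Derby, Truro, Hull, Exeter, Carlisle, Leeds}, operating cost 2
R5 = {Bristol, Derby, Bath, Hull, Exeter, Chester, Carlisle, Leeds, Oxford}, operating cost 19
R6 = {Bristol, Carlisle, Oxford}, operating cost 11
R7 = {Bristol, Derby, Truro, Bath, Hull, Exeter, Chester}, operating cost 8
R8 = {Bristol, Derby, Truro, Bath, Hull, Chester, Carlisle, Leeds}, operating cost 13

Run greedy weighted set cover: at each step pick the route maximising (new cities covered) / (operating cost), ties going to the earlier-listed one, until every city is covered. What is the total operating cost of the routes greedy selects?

Pick 1: R4 adds 7 new (Bristol, Derby, Truro, Hull, Exeter, Carlisle, Leeds) at operating cost 2 (ratio 7/2).
Pick 2: R1 adds 2 new (Chester, Oxford) at operating cost 6 (ratio 2/6).
Pick 3: R7 adds 1 new (Bath) at operating cost 8 (ratio 1/8).
Greedy total operating cost: 2 + 6 + 8 = 16. (The true optimum is 14, so greedy overshoots here.)

16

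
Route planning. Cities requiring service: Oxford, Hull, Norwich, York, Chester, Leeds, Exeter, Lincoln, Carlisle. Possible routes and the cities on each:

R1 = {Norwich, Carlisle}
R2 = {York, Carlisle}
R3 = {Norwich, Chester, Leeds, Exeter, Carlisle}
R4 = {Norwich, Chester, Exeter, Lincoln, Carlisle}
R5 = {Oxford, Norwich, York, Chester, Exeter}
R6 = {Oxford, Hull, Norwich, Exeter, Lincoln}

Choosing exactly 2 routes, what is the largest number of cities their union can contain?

Choosing R3, R6 covers {Oxford, Hull, Norwich, Chester, Leeds, Exeter, Lincoln, Carlisle} — 8 cities.
No choice of 2 routes does better; here York is left uncovered.

8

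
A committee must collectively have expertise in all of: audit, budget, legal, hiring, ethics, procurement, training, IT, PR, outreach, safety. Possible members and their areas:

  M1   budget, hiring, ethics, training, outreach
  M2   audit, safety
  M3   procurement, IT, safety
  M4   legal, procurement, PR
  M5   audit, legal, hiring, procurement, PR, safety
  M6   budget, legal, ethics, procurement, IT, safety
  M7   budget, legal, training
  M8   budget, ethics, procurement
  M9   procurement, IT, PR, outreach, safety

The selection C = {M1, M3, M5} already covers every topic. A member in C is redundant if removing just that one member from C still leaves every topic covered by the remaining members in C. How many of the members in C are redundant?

0

Drop M1: budget, ethics, training, outreach uncovered — not redundant.
Drop M3: IT uncovered — not redundant.
Drop M5: audit, legal, PR uncovered — not redundant.
None of the members in C is redundant.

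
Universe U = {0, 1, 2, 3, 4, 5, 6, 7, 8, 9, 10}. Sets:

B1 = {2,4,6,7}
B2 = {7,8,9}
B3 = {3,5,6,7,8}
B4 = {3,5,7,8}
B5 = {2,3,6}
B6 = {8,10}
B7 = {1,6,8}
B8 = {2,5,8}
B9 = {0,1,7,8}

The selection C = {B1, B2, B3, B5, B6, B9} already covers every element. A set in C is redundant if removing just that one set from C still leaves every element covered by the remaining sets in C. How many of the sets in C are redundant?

Drop B1: 4 uncovered — not redundant.
Drop B2: 9 uncovered — not redundant.
Drop B3: 5 uncovered — not redundant.
Drop B5: the rest still cover every element — redundant.
Drop B6: 10 uncovered — not redundant.
Drop B9: 0, 1 uncovered — not redundant.
1 redundant: B5.

1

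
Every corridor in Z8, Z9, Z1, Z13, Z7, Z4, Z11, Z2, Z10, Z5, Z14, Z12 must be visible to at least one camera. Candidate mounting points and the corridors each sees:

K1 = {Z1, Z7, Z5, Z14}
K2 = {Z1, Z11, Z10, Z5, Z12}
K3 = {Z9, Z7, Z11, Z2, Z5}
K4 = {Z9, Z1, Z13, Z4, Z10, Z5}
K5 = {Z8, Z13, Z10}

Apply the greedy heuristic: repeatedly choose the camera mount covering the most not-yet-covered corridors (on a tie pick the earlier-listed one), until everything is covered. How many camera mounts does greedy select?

Pick 1: K4 covers 6 new corridors (Z9, Z1, Z13, Z4, Z10, Z5).
Pick 2: K3 covers 3 new corridors (Z7, Z11, Z2).
Pick 3: K1 covers 1 new corridors (Z14).
Pick 4: K2 covers 1 new corridors (Z12).
Pick 5: K5 covers 1 new corridors (Z8).
Greedy uses 5 camera mounts.

5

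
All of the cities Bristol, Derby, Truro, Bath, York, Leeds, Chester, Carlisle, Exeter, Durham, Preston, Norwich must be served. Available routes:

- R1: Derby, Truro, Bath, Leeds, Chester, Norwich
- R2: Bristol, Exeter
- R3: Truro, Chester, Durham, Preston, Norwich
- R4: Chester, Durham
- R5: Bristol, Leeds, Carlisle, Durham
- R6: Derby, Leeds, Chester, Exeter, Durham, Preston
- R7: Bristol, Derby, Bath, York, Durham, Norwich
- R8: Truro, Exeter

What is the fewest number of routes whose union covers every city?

R1, R5, R6, R7 together cover {Bristol, Derby, Truro, Bath, York, Leeds, Chester, Carlisle, Exeter, Durham, Preston, Norwich} — every city.
No 3 of the 8 routes cover everything (all 56 triples fall short), so 4 is minimum.

4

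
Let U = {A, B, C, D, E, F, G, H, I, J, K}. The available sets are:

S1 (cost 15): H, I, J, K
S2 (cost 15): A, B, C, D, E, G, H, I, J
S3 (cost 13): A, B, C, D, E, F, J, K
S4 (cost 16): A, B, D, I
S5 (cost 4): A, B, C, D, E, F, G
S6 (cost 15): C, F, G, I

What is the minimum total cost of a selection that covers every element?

19

S1, S5 cover every element at cost 15 + 4 = 19.
Any cover uses at least 2 sets; among all covering selections none totals below 19.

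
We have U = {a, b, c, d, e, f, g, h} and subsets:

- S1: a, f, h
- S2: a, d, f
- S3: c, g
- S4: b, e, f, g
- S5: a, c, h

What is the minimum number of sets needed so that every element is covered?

S2, S4, S5 together cover {a, b, c, d, e, f, g, h} — every element.
No 2 of the 5 sets cover everything (all 10 pairs fall short), so 3 is minimum.

3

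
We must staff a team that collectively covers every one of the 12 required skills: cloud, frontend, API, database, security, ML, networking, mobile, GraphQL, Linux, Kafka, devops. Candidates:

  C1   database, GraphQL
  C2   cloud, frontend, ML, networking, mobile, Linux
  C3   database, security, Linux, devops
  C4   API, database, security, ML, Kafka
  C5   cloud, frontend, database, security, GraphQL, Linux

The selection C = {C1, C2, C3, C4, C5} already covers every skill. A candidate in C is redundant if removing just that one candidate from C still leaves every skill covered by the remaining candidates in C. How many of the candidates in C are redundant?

Drop C1: the rest still cover every skill — redundant.
Drop C2: networking, mobile uncovered — not redundant.
Drop C3: devops uncovered — not redundant.
Drop C4: API, Kafka uncovered — not redundant.
Drop C5: the rest still cover every skill — redundant.
2 redundant: C1, C5.

2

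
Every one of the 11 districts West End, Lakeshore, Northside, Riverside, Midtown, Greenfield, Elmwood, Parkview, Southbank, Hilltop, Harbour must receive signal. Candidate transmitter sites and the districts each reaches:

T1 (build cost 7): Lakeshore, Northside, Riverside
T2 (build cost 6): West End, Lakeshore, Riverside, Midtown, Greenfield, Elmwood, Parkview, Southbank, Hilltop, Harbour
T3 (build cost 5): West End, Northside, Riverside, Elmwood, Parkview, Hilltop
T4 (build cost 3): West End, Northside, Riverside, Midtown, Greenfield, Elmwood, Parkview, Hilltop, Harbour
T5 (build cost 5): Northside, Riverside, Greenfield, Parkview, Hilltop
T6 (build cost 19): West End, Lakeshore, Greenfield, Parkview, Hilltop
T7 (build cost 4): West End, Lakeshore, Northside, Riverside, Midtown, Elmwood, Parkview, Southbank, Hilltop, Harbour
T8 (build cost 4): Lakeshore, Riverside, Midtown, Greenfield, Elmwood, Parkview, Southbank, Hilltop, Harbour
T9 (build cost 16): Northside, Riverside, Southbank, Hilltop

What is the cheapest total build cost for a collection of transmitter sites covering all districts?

T4, T7 cover every district at build cost 3 + 4 = 7.
Any cover uses at least 2 transmitter sites; among all covering selections none totals below 7.

7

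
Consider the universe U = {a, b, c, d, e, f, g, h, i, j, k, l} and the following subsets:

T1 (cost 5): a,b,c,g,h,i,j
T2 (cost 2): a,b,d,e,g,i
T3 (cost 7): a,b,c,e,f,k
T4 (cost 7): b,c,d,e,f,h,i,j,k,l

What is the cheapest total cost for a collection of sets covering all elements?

T2, T4 cover every element at cost 2 + 7 = 9.
Any cover uses at least 2 sets; among all covering selections none totals below 9.

9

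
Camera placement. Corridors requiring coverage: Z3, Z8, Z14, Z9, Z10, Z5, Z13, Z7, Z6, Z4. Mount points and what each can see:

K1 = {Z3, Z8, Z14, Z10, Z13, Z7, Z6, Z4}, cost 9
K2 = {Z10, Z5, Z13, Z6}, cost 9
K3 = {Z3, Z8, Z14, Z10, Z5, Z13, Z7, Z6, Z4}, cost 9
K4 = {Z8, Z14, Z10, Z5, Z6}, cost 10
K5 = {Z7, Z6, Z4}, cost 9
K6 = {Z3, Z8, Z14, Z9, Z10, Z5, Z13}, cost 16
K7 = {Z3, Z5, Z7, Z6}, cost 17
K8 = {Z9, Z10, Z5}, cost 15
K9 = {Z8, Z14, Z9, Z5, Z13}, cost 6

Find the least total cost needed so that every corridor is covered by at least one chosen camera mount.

K1, K9 cover every corridor at cost 9 + 6 = 15.
Any cover uses at least 2 camera mounts; among all covering selections none totals below 15.

15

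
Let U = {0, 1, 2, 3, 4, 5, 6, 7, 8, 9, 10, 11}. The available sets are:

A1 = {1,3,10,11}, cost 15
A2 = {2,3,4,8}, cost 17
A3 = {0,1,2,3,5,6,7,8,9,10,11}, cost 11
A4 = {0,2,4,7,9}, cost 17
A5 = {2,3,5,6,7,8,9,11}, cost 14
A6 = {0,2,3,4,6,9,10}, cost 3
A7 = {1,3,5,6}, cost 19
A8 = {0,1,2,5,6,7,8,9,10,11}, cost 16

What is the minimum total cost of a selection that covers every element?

14

A3, A6 cover every element at cost 11 + 3 = 14.
Any cover uses at least 2 sets; among all covering selections none totals below 14.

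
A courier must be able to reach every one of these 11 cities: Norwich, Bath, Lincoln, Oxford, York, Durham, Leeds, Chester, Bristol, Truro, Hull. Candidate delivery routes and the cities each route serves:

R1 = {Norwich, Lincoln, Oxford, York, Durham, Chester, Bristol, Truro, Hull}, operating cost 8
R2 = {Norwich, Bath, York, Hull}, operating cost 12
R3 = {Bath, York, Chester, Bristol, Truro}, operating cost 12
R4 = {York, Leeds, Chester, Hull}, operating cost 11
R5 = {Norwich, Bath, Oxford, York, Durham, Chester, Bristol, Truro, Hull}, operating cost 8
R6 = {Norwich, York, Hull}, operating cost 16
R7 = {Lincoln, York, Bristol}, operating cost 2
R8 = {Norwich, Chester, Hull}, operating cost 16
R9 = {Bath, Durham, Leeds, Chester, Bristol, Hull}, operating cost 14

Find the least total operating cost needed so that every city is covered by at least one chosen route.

R4, R5, R7 cover every city at operating cost 11 + 8 + 2 = 21.
Any cover uses at least 2 routes; among all covering selections none totals below 21.

21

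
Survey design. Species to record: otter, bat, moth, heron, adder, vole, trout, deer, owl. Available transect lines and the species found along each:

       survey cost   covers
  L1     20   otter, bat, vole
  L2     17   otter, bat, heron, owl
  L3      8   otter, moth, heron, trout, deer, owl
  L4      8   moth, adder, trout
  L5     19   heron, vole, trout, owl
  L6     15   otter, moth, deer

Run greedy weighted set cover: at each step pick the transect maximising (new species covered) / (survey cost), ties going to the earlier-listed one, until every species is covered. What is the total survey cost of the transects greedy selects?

Pick 1: L3 adds 6 new (otter, moth, heron, trout, deer, owl) at survey cost 8 (ratio 6/8).
Pick 2: L4 adds 1 new (adder) at survey cost 8 (ratio 1/8).
Pick 3: L1 adds 2 new (bat, vole) at survey cost 20 (ratio 2/20).
Greedy total survey cost: 8 + 8 + 20 = 36.

36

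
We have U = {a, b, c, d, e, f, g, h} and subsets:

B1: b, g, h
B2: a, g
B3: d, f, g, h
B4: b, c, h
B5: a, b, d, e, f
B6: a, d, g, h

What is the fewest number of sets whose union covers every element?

B1, B4, B5 together cover {a, b, c, d, e, f, g, h} — every element.
No 2 of the 6 sets cover everything (all 15 pairs fall short), so 3 is minimum.

3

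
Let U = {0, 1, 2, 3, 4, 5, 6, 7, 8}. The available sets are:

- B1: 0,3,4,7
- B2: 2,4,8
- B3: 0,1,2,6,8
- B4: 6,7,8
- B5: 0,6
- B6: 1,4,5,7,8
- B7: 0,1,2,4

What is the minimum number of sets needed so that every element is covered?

3

B1, B3, B6 together cover {0, 1, 2, 3, 4, 5, 6, 7, 8} — every element.
No 2 of the 7 sets cover everything (all 21 pairs fall short), so 3 is minimum.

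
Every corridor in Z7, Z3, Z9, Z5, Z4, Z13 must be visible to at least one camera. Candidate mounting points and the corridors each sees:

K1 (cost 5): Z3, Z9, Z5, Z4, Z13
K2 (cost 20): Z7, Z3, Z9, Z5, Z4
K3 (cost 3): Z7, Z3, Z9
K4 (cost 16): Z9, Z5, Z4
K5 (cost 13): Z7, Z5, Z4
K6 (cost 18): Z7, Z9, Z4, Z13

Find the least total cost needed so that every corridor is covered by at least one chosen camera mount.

8

K1, K3 cover every corridor at cost 5 + 3 = 8.
Any cover uses at least 2 camera mounts; among all covering selections none totals below 8.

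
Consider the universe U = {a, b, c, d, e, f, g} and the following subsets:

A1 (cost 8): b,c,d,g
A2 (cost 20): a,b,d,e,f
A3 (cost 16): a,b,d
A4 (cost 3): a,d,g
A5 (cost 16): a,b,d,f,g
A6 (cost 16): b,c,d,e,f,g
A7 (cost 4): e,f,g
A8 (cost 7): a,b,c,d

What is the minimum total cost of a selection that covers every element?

11

A7, A8 cover every element at cost 4 + 7 = 11.
Any cover uses at least 2 sets; among all covering selections none totals below 11.
Greedy by coverage-per-cost would pick A4, A7, A8 for 14 — worse than the optimum 11.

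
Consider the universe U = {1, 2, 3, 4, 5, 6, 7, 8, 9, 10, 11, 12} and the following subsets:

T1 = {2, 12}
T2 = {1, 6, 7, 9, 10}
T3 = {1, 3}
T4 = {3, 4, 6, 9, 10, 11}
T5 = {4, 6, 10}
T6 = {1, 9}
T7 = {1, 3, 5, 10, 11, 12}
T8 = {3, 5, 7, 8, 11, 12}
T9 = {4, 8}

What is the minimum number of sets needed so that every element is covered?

T1, T2, T4, T8 together cover {1, 2, 3, 4, 5, 6, 7, 8, 9, 10, 11, 12} — every element.
No 3 of the 9 sets cover everything (all 84 triples fall short), so 4 is minimum.

4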